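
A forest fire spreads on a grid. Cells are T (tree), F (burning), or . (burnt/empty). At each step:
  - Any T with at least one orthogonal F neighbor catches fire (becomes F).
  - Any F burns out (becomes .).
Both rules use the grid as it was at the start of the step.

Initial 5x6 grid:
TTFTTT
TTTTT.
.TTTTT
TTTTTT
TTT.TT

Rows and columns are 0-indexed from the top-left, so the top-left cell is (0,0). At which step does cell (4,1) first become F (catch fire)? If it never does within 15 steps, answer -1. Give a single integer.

Step 1: cell (4,1)='T' (+3 fires, +1 burnt)
Step 2: cell (4,1)='T' (+5 fires, +3 burnt)
Step 3: cell (4,1)='T' (+6 fires, +5 burnt)
Step 4: cell (4,1)='T' (+4 fires, +6 burnt)
Step 5: cell (4,1)='F' (+4 fires, +4 burnt)
  -> target ignites at step 5
Step 6: cell (4,1)='.' (+3 fires, +4 burnt)
Step 7: cell (4,1)='.' (+1 fires, +3 burnt)
Step 8: cell (4,1)='.' (+0 fires, +1 burnt)
  fire out at step 8

5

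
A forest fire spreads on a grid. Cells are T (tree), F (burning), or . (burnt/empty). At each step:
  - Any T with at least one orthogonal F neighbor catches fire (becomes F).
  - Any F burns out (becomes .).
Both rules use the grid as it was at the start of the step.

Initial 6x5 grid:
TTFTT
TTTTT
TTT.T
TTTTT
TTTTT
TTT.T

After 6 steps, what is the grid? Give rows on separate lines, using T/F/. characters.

Step 1: 3 trees catch fire, 1 burn out
  TF.FT
  TTFTT
  TTT.T
  TTTTT
  TTTTT
  TTT.T
Step 2: 5 trees catch fire, 3 burn out
  F...F
  TF.FT
  TTF.T
  TTTTT
  TTTTT
  TTT.T
Step 3: 4 trees catch fire, 5 burn out
  .....
  F...F
  TF..T
  TTFTT
  TTTTT
  TTT.T
Step 4: 5 trees catch fire, 4 burn out
  .....
  .....
  F...F
  TF.FT
  TTFTT
  TTT.T
Step 5: 5 trees catch fire, 5 burn out
  .....
  .....
  .....
  F...F
  TF.FT
  TTF.T
Step 6: 3 trees catch fire, 5 burn out
  .....
  .....
  .....
  .....
  F...F
  TF..T

.....
.....
.....
.....
F...F
TF..T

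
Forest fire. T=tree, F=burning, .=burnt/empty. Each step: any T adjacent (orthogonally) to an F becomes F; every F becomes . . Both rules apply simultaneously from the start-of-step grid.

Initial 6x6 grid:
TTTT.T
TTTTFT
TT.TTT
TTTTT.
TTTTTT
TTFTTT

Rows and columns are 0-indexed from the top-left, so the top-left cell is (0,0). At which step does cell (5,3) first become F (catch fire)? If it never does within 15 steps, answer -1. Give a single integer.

Step 1: cell (5,3)='F' (+6 fires, +2 burnt)
  -> target ignites at step 1
Step 2: cell (5,3)='.' (+11 fires, +6 burnt)
Step 3: cell (5,3)='.' (+7 fires, +11 burnt)
Step 4: cell (5,3)='.' (+5 fires, +7 burnt)
Step 5: cell (5,3)='.' (+2 fires, +5 burnt)
Step 6: cell (5,3)='.' (+0 fires, +2 burnt)
  fire out at step 6

1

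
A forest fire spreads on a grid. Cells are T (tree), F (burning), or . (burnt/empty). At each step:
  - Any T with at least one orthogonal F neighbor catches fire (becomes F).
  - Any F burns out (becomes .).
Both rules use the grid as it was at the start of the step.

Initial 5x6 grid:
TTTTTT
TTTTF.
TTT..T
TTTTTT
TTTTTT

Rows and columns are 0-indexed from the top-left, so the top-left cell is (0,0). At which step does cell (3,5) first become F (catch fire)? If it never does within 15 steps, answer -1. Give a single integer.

Step 1: cell (3,5)='T' (+2 fires, +1 burnt)
Step 2: cell (3,5)='T' (+3 fires, +2 burnt)
Step 3: cell (3,5)='T' (+3 fires, +3 burnt)
Step 4: cell (3,5)='T' (+4 fires, +3 burnt)
Step 5: cell (3,5)='T' (+5 fires, +4 burnt)
Step 6: cell (3,5)='T' (+4 fires, +5 burnt)
Step 7: cell (3,5)='F' (+3 fires, +4 burnt)
  -> target ignites at step 7
Step 8: cell (3,5)='.' (+2 fires, +3 burnt)
Step 9: cell (3,5)='.' (+0 fires, +2 burnt)
  fire out at step 9

7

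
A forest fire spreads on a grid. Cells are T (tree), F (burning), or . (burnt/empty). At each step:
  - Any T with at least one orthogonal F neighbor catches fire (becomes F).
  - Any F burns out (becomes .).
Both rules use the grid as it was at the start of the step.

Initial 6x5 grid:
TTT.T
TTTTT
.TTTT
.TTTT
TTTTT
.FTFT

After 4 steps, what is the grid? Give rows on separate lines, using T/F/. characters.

Step 1: 4 trees catch fire, 2 burn out
  TTT.T
  TTTTT
  .TTTT
  .TTTT
  TFTFT
  ..F.F
Step 2: 5 trees catch fire, 4 burn out
  TTT.T
  TTTTT
  .TTTT
  .FTFT
  F.F.F
  .....
Step 3: 4 trees catch fire, 5 burn out
  TTT.T
  TTTTT
  .FTFT
  ..F.F
  .....
  .....
Step 4: 4 trees catch fire, 4 burn out
  TTT.T
  TFTFT
  ..F.F
  .....
  .....
  .....

TTT.T
TFTFT
..F.F
.....
.....
.....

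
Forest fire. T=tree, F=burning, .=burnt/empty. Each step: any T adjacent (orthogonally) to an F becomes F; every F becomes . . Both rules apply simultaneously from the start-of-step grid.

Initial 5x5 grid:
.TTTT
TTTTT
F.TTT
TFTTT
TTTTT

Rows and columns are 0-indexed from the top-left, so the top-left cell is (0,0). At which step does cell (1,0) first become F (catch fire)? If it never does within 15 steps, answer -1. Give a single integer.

Step 1: cell (1,0)='F' (+4 fires, +2 burnt)
  -> target ignites at step 1
Step 2: cell (1,0)='.' (+5 fires, +4 burnt)
Step 3: cell (1,0)='.' (+5 fires, +5 burnt)
Step 4: cell (1,0)='.' (+4 fires, +5 burnt)
Step 5: cell (1,0)='.' (+2 fires, +4 burnt)
Step 6: cell (1,0)='.' (+1 fires, +2 burnt)
Step 7: cell (1,0)='.' (+0 fires, +1 burnt)
  fire out at step 7

1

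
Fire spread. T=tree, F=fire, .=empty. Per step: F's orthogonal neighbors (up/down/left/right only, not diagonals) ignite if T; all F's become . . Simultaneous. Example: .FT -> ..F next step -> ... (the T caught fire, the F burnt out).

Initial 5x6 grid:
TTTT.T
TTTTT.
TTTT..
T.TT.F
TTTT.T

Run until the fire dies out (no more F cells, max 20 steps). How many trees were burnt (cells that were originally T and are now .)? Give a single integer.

Answer: 1

Derivation:
Step 1: +1 fires, +1 burnt (F count now 1)
Step 2: +0 fires, +1 burnt (F count now 0)
Fire out after step 2
Initially T: 22, now '.': 9
Total burnt (originally-T cells now '.'): 1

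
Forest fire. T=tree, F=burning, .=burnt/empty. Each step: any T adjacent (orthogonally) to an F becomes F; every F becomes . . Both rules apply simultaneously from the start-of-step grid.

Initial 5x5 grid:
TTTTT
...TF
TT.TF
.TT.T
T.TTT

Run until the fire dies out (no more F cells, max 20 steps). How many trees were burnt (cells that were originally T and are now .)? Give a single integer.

Step 1: +4 fires, +2 burnt (F count now 4)
Step 2: +2 fires, +4 burnt (F count now 2)
Step 3: +2 fires, +2 burnt (F count now 2)
Step 4: +2 fires, +2 burnt (F count now 2)
Step 5: +2 fires, +2 burnt (F count now 2)
Step 6: +1 fires, +2 burnt (F count now 1)
Step 7: +1 fires, +1 burnt (F count now 1)
Step 8: +1 fires, +1 burnt (F count now 1)
Step 9: +0 fires, +1 burnt (F count now 0)
Fire out after step 9
Initially T: 16, now '.': 24
Total burnt (originally-T cells now '.'): 15

Answer: 15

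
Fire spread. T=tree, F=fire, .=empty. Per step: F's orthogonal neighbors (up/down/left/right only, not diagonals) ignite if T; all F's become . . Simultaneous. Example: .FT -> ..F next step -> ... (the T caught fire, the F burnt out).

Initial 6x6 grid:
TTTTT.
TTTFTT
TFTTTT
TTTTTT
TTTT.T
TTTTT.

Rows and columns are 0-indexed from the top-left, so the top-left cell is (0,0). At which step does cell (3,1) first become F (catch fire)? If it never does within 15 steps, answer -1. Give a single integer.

Step 1: cell (3,1)='F' (+8 fires, +2 burnt)
  -> target ignites at step 1
Step 2: cell (3,1)='.' (+10 fires, +8 burnt)
Step 3: cell (3,1)='.' (+7 fires, +10 burnt)
Step 4: cell (3,1)='.' (+4 fires, +7 burnt)
Step 5: cell (3,1)='.' (+2 fires, +4 burnt)
Step 6: cell (3,1)='.' (+0 fires, +2 burnt)
  fire out at step 6

1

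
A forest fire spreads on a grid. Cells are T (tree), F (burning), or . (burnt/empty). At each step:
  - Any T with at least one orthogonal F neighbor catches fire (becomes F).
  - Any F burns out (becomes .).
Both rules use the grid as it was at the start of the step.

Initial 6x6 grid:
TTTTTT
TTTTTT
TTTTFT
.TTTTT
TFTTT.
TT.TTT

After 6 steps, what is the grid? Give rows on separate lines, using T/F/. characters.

Step 1: 8 trees catch fire, 2 burn out
  TTTTTT
  TTTTFT
  TTTF.F
  .FTTFT
  F.FTT.
  TF.TTT
Step 2: 11 trees catch fire, 8 burn out
  TTTTFT
  TTTF.F
  TFF...
  ..FF.F
  ...FF.
  F..TTT
Step 3: 7 trees catch fire, 11 burn out
  TTTF.F
  TFF...
  F.....
  ......
  ......
  ...FFT
Step 4: 4 trees catch fire, 7 burn out
  TFF...
  F.....
  ......
  ......
  ......
  .....F
Step 5: 1 trees catch fire, 4 burn out
  F.....
  ......
  ......
  ......
  ......
  ......
Step 6: 0 trees catch fire, 1 burn out
  ......
  ......
  ......
  ......
  ......
  ......

......
......
......
......
......
......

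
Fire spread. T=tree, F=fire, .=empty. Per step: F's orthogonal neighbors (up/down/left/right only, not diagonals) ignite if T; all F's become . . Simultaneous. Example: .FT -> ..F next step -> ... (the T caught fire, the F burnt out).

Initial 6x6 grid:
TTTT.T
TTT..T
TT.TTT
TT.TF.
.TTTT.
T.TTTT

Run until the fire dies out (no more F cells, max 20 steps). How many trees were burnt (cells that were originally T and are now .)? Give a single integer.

Step 1: +3 fires, +1 burnt (F count now 3)
Step 2: +4 fires, +3 burnt (F count now 4)
Step 3: +4 fires, +4 burnt (F count now 4)
Step 4: +3 fires, +4 burnt (F count now 3)
Step 5: +1 fires, +3 burnt (F count now 1)
Step 6: +2 fires, +1 burnt (F count now 2)
Step 7: +2 fires, +2 burnt (F count now 2)
Step 8: +3 fires, +2 burnt (F count now 3)
Step 9: +2 fires, +3 burnt (F count now 2)
Step 10: +1 fires, +2 burnt (F count now 1)
Step 11: +0 fires, +1 burnt (F count now 0)
Fire out after step 11
Initially T: 26, now '.': 35
Total burnt (originally-T cells now '.'): 25

Answer: 25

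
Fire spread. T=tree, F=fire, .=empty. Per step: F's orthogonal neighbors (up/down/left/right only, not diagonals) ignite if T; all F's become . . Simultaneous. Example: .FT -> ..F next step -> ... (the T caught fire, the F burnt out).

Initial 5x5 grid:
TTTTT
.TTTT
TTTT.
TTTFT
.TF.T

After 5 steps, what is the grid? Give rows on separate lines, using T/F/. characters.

Step 1: 4 trees catch fire, 2 burn out
  TTTTT
  .TTTT
  TTTF.
  TTF.F
  .F..T
Step 2: 4 trees catch fire, 4 burn out
  TTTTT
  .TTFT
  TTF..
  TF...
  ....F
Step 3: 5 trees catch fire, 4 burn out
  TTTFT
  .TF.F
  TF...
  F....
  .....
Step 4: 4 trees catch fire, 5 burn out
  TTF.F
  .F...
  F....
  .....
  .....
Step 5: 1 trees catch fire, 4 burn out
  TF...
  .....
  .....
  .....
  .....

TF...
.....
.....
.....
.....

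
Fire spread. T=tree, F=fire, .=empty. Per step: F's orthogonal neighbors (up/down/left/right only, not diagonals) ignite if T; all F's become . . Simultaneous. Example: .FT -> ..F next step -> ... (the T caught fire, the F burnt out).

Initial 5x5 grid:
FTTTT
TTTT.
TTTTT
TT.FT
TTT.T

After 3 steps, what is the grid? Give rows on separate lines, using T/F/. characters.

Step 1: 4 trees catch fire, 2 burn out
  .FTTT
  FTTT.
  TTTFT
  TT..F
  TTT.T
Step 2: 7 trees catch fire, 4 burn out
  ..FTT
  .FTF.
  FTF.F
  TT...
  TTT.F
Step 3: 4 trees catch fire, 7 burn out
  ...FT
  ..F..
  .F...
  FT...
  TTT..

...FT
..F..
.F...
FT...
TTT..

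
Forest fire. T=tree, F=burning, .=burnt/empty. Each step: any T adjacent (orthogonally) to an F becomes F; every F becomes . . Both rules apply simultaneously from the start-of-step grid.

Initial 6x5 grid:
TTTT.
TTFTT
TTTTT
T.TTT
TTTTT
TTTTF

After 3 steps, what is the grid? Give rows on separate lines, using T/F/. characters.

Step 1: 6 trees catch fire, 2 burn out
  TTFT.
  TF.FT
  TTFTT
  T.TTT
  TTTTF
  TTTF.
Step 2: 10 trees catch fire, 6 burn out
  TF.F.
  F...F
  TF.FT
  T.FTF
  TTTF.
  TTF..
Step 3: 6 trees catch fire, 10 burn out
  F....
  .....
  F...F
  T..F.
  TTF..
  TF...

F....
.....
F...F
T..F.
TTF..
TF...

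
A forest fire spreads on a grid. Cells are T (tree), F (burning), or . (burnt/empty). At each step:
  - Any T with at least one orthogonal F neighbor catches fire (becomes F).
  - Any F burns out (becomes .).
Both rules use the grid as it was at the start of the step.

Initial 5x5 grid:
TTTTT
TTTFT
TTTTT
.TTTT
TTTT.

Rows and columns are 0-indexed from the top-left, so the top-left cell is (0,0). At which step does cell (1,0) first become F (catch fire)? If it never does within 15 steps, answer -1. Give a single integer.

Step 1: cell (1,0)='T' (+4 fires, +1 burnt)
Step 2: cell (1,0)='T' (+6 fires, +4 burnt)
Step 3: cell (1,0)='F' (+6 fires, +6 burnt)
  -> target ignites at step 3
Step 4: cell (1,0)='.' (+4 fires, +6 burnt)
Step 5: cell (1,0)='.' (+1 fires, +4 burnt)
Step 6: cell (1,0)='.' (+1 fires, +1 burnt)
Step 7: cell (1,0)='.' (+0 fires, +1 burnt)
  fire out at step 7

3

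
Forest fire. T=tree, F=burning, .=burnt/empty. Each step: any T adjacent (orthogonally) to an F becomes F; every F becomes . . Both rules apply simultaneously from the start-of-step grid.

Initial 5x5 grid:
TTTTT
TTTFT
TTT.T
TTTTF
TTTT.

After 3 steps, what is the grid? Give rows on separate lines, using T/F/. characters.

Step 1: 5 trees catch fire, 2 burn out
  TTTFT
  TTF.F
  TTT.F
  TTTF.
  TTTT.
Step 2: 6 trees catch fire, 5 burn out
  TTF.F
  TF...
  TTF..
  TTF..
  TTTF.
Step 3: 5 trees catch fire, 6 burn out
  TF...
  F....
  TF...
  TF...
  TTF..

TF...
F....
TF...
TF...
TTF..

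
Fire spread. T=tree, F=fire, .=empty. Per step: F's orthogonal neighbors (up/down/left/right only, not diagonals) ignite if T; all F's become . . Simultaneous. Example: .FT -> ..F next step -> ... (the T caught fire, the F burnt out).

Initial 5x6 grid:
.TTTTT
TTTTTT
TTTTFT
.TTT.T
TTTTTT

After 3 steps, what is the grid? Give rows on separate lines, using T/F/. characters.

Step 1: 3 trees catch fire, 1 burn out
  .TTTTT
  TTTTFT
  TTTF.F
  .TTT.T
  TTTTTT
Step 2: 6 trees catch fire, 3 burn out
  .TTTFT
  TTTF.F
  TTF...
  .TTF.F
  TTTTTT
Step 3: 7 trees catch fire, 6 burn out
  .TTF.F
  TTF...
  TF....
  .TF...
  TTTFTF

.TTF.F
TTF...
TF....
.TF...
TTTFTF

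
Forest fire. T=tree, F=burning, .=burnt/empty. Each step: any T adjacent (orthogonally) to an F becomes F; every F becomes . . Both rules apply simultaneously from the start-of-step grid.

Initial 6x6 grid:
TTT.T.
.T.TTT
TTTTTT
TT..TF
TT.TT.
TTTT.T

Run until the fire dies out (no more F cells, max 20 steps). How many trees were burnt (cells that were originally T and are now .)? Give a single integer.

Answer: 25

Derivation:
Step 1: +2 fires, +1 burnt (F count now 2)
Step 2: +3 fires, +2 burnt (F count now 3)
Step 3: +3 fires, +3 burnt (F count now 3)
Step 4: +4 fires, +3 burnt (F count now 4)
Step 5: +2 fires, +4 burnt (F count now 2)
Step 6: +4 fires, +2 burnt (F count now 4)
Step 7: +4 fires, +4 burnt (F count now 4)
Step 8: +3 fires, +4 burnt (F count now 3)
Step 9: +0 fires, +3 burnt (F count now 0)
Fire out after step 9
Initially T: 26, now '.': 35
Total burnt (originally-T cells now '.'): 25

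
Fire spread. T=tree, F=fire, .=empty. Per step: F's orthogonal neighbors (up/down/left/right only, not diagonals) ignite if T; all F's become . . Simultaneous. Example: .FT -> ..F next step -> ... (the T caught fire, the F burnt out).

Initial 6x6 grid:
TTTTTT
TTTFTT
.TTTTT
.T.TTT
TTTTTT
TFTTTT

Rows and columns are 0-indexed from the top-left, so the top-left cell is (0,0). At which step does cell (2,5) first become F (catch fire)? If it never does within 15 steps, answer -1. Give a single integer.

Step 1: cell (2,5)='T' (+7 fires, +2 burnt)
Step 2: cell (2,5)='T' (+11 fires, +7 burnt)
Step 3: cell (2,5)='F' (+8 fires, +11 burnt)
  -> target ignites at step 3
Step 4: cell (2,5)='.' (+4 fires, +8 burnt)
Step 5: cell (2,5)='.' (+1 fires, +4 burnt)
Step 6: cell (2,5)='.' (+0 fires, +1 burnt)
  fire out at step 6

3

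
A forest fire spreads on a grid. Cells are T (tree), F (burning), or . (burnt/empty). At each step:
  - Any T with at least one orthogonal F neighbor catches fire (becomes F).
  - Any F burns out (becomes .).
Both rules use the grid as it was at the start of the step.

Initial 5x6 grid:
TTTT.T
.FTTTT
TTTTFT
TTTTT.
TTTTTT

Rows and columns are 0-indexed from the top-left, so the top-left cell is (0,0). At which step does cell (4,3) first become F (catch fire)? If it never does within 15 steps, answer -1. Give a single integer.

Step 1: cell (4,3)='T' (+7 fires, +2 burnt)
Step 2: cell (4,3)='T' (+9 fires, +7 burnt)
Step 3: cell (4,3)='F' (+7 fires, +9 burnt)
  -> target ignites at step 3
Step 4: cell (4,3)='.' (+2 fires, +7 burnt)
Step 5: cell (4,3)='.' (+0 fires, +2 burnt)
  fire out at step 5

3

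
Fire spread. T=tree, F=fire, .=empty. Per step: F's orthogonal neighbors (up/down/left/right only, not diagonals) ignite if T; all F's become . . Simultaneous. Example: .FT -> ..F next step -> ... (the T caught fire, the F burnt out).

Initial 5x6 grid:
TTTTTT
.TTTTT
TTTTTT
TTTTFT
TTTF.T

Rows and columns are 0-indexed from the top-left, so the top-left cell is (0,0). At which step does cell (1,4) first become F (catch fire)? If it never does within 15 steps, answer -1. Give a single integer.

Step 1: cell (1,4)='T' (+4 fires, +2 burnt)
Step 2: cell (1,4)='F' (+6 fires, +4 burnt)
  -> target ignites at step 2
Step 3: cell (1,4)='.' (+6 fires, +6 burnt)
Step 4: cell (1,4)='.' (+5 fires, +6 burnt)
Step 5: cell (1,4)='.' (+3 fires, +5 burnt)
Step 6: cell (1,4)='.' (+1 fires, +3 burnt)
Step 7: cell (1,4)='.' (+1 fires, +1 burnt)
Step 8: cell (1,4)='.' (+0 fires, +1 burnt)
  fire out at step 8

2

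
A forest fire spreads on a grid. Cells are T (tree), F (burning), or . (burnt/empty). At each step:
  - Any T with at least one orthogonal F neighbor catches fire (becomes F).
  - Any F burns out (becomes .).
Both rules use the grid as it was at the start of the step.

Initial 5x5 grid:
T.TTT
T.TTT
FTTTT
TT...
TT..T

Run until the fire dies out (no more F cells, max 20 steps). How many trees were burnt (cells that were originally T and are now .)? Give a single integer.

Answer: 16

Derivation:
Step 1: +3 fires, +1 burnt (F count now 3)
Step 2: +4 fires, +3 burnt (F count now 4)
Step 3: +3 fires, +4 burnt (F count now 3)
Step 4: +3 fires, +3 burnt (F count now 3)
Step 5: +2 fires, +3 burnt (F count now 2)
Step 6: +1 fires, +2 burnt (F count now 1)
Step 7: +0 fires, +1 burnt (F count now 0)
Fire out after step 7
Initially T: 17, now '.': 24
Total burnt (originally-T cells now '.'): 16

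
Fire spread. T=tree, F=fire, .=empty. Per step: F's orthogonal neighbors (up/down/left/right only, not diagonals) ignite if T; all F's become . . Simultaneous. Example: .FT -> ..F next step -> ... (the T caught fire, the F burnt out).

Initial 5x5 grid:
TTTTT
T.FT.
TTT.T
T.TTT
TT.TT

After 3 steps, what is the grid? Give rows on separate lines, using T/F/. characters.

Step 1: 3 trees catch fire, 1 burn out
  TTFTT
  T..F.
  TTF.T
  T.TTT
  TT.TT
Step 2: 4 trees catch fire, 3 burn out
  TF.FT
  T....
  TF..T
  T.FTT
  TT.TT
Step 3: 4 trees catch fire, 4 burn out
  F...F
  T....
  F...T
  T..FT
  TT.TT

F...F
T....
F...T
T..FT
TT.TT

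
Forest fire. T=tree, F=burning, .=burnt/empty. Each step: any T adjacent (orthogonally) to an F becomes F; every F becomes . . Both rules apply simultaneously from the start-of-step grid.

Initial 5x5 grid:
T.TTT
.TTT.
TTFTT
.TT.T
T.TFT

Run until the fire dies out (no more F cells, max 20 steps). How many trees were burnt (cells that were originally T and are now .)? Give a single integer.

Step 1: +6 fires, +2 burnt (F count now 6)
Step 2: +7 fires, +6 burnt (F count now 7)
Step 3: +1 fires, +7 burnt (F count now 1)
Step 4: +1 fires, +1 burnt (F count now 1)
Step 5: +0 fires, +1 burnt (F count now 0)
Fire out after step 5
Initially T: 17, now '.': 23
Total burnt (originally-T cells now '.'): 15

Answer: 15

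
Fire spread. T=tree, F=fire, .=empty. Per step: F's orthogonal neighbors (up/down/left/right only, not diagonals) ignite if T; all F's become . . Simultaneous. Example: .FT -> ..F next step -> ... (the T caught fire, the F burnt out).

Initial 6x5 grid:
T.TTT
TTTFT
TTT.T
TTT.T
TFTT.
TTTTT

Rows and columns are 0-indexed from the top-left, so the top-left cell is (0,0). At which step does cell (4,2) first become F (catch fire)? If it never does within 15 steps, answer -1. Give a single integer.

Step 1: cell (4,2)='F' (+7 fires, +2 burnt)
  -> target ignites at step 1
Step 2: cell (4,2)='.' (+11 fires, +7 burnt)
Step 3: cell (4,2)='.' (+4 fires, +11 burnt)
Step 4: cell (4,2)='.' (+2 fires, +4 burnt)
Step 5: cell (4,2)='.' (+0 fires, +2 burnt)
  fire out at step 5

1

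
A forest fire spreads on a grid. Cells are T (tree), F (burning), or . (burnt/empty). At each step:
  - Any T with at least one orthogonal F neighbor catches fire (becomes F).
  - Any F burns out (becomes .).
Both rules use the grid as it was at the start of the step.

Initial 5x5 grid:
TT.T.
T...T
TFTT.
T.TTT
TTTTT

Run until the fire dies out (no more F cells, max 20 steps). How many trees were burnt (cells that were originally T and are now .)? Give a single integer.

Answer: 15

Derivation:
Step 1: +2 fires, +1 burnt (F count now 2)
Step 2: +4 fires, +2 burnt (F count now 4)
Step 3: +4 fires, +4 burnt (F count now 4)
Step 4: +4 fires, +4 burnt (F count now 4)
Step 5: +1 fires, +4 burnt (F count now 1)
Step 6: +0 fires, +1 burnt (F count now 0)
Fire out after step 6
Initially T: 17, now '.': 23
Total burnt (originally-T cells now '.'): 15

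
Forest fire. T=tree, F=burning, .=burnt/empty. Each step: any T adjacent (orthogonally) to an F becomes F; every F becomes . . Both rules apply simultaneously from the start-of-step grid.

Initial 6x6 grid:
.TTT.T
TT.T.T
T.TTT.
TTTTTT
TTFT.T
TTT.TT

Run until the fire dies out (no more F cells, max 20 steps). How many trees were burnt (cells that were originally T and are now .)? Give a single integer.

Answer: 25

Derivation:
Step 1: +4 fires, +1 burnt (F count now 4)
Step 2: +5 fires, +4 burnt (F count now 5)
Step 3: +4 fires, +5 burnt (F count now 4)
Step 4: +4 fires, +4 burnt (F count now 4)
Step 5: +3 fires, +4 burnt (F count now 3)
Step 6: +3 fires, +3 burnt (F count now 3)
Step 7: +2 fires, +3 burnt (F count now 2)
Step 8: +0 fires, +2 burnt (F count now 0)
Fire out after step 8
Initially T: 27, now '.': 34
Total burnt (originally-T cells now '.'): 25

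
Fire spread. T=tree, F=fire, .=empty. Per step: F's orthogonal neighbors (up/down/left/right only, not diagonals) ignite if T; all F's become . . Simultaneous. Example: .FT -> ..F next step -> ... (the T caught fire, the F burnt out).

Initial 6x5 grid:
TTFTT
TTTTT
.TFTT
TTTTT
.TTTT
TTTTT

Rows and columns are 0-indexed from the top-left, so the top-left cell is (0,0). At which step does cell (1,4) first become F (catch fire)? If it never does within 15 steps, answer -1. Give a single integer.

Step 1: cell (1,4)='T' (+6 fires, +2 burnt)
Step 2: cell (1,4)='T' (+8 fires, +6 burnt)
Step 3: cell (1,4)='F' (+7 fires, +8 burnt)
  -> target ignites at step 3
Step 4: cell (1,4)='.' (+3 fires, +7 burnt)
Step 5: cell (1,4)='.' (+2 fires, +3 burnt)
Step 6: cell (1,4)='.' (+0 fires, +2 burnt)
  fire out at step 6

3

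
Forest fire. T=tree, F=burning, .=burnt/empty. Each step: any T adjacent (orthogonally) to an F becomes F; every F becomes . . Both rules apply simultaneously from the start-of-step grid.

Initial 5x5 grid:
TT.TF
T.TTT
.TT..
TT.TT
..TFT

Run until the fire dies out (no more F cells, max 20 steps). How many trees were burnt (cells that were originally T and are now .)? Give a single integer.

Answer: 12

Derivation:
Step 1: +5 fires, +2 burnt (F count now 5)
Step 2: +2 fires, +5 burnt (F count now 2)
Step 3: +1 fires, +2 burnt (F count now 1)
Step 4: +1 fires, +1 burnt (F count now 1)
Step 5: +1 fires, +1 burnt (F count now 1)
Step 6: +1 fires, +1 burnt (F count now 1)
Step 7: +1 fires, +1 burnt (F count now 1)
Step 8: +0 fires, +1 burnt (F count now 0)
Fire out after step 8
Initially T: 15, now '.': 22
Total burnt (originally-T cells now '.'): 12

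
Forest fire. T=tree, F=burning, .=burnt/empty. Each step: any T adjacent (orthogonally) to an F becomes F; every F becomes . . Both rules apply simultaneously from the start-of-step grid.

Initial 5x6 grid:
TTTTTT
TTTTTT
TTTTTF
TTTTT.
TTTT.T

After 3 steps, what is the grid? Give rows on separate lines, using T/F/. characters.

Step 1: 2 trees catch fire, 1 burn out
  TTTTTT
  TTTTTF
  TTTTF.
  TTTTT.
  TTTT.T
Step 2: 4 trees catch fire, 2 burn out
  TTTTTF
  TTTTF.
  TTTF..
  TTTTF.
  TTTT.T
Step 3: 4 trees catch fire, 4 burn out
  TTTTF.
  TTTF..
  TTF...
  TTTF..
  TTTT.T

TTTTF.
TTTF..
TTF...
TTTF..
TTTT.T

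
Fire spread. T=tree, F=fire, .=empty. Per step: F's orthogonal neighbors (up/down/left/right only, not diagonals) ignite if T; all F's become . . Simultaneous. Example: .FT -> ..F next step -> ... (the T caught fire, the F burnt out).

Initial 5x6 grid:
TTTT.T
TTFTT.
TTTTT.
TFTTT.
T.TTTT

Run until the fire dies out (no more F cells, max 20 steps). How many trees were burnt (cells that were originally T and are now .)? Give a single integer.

Step 1: +7 fires, +2 burnt (F count now 7)
Step 2: +9 fires, +7 burnt (F count now 9)
Step 3: +4 fires, +9 burnt (F count now 4)
Step 4: +1 fires, +4 burnt (F count now 1)
Step 5: +1 fires, +1 burnt (F count now 1)
Step 6: +0 fires, +1 burnt (F count now 0)
Fire out after step 6
Initially T: 23, now '.': 29
Total burnt (originally-T cells now '.'): 22

Answer: 22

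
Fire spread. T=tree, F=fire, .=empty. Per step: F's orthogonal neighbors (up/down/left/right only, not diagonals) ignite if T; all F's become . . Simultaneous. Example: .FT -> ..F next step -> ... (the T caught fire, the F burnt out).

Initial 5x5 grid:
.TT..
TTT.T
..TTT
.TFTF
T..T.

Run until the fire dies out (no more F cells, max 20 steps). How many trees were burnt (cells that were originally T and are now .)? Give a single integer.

Answer: 12

Derivation:
Step 1: +4 fires, +2 burnt (F count now 4)
Step 2: +4 fires, +4 burnt (F count now 4)
Step 3: +2 fires, +4 burnt (F count now 2)
Step 4: +2 fires, +2 burnt (F count now 2)
Step 5: +0 fires, +2 burnt (F count now 0)
Fire out after step 5
Initially T: 13, now '.': 24
Total burnt (originally-T cells now '.'): 12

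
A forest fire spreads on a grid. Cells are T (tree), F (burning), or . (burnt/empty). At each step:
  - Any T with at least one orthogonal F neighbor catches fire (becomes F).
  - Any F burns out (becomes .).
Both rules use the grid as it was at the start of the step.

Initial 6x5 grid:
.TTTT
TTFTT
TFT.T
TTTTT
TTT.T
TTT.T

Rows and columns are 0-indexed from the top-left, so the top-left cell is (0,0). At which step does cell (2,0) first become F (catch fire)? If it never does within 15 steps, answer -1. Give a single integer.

Step 1: cell (2,0)='F' (+6 fires, +2 burnt)
  -> target ignites at step 1
Step 2: cell (2,0)='.' (+7 fires, +6 burnt)
Step 3: cell (2,0)='.' (+6 fires, +7 burnt)
Step 4: cell (2,0)='.' (+3 fires, +6 burnt)
Step 5: cell (2,0)='.' (+1 fires, +3 burnt)
Step 6: cell (2,0)='.' (+1 fires, +1 burnt)
Step 7: cell (2,0)='.' (+0 fires, +1 burnt)
  fire out at step 7

1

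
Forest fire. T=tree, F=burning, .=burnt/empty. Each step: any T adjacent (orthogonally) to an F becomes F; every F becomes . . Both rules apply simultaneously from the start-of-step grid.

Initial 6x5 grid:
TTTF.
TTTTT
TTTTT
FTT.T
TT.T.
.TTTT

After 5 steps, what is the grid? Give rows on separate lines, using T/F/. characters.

Step 1: 5 trees catch fire, 2 burn out
  TTF..
  TTTFT
  FTTTT
  .FT.T
  FT.T.
  .TTTT
Step 2: 8 trees catch fire, 5 burn out
  TF...
  FTF.F
  .FTFT
  ..F.T
  .F.T.
  .TTTT
Step 3: 5 trees catch fire, 8 burn out
  F....
  .F...
  ..F.F
  ....T
  ...T.
  .FTTT
Step 4: 2 trees catch fire, 5 burn out
  .....
  .....
  .....
  ....F
  ...T.
  ..FTT
Step 5: 1 trees catch fire, 2 burn out
  .....
  .....
  .....
  .....
  ...T.
  ...FT

.....
.....
.....
.....
...T.
...FT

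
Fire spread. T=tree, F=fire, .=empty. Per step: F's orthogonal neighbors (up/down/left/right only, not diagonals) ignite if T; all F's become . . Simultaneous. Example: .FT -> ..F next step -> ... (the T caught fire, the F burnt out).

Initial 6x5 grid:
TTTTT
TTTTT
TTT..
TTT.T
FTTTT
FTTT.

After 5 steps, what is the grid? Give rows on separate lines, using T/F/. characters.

Step 1: 3 trees catch fire, 2 burn out
  TTTTT
  TTTTT
  TTT..
  FTT.T
  .FTTT
  .FTT.
Step 2: 4 trees catch fire, 3 burn out
  TTTTT
  TTTTT
  FTT..
  .FT.T
  ..FTT
  ..FT.
Step 3: 5 trees catch fire, 4 burn out
  TTTTT
  FTTTT
  .FT..
  ..F.T
  ...FT
  ...F.
Step 4: 4 trees catch fire, 5 burn out
  FTTTT
  .FTTT
  ..F..
  ....T
  ....F
  .....
Step 5: 3 trees catch fire, 4 burn out
  .FTTT
  ..FTT
  .....
  ....F
  .....
  .....

.FTTT
..FTT
.....
....F
.....
.....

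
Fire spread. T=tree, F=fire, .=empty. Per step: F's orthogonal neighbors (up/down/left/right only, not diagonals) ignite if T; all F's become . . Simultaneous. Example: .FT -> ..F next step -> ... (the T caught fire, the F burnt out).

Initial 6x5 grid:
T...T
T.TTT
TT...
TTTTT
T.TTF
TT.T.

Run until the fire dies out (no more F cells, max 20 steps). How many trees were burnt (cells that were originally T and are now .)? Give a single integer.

Step 1: +2 fires, +1 burnt (F count now 2)
Step 2: +3 fires, +2 burnt (F count now 3)
Step 3: +1 fires, +3 burnt (F count now 1)
Step 4: +1 fires, +1 burnt (F count now 1)
Step 5: +2 fires, +1 burnt (F count now 2)
Step 6: +2 fires, +2 burnt (F count now 2)
Step 7: +2 fires, +2 burnt (F count now 2)
Step 8: +2 fires, +2 burnt (F count now 2)
Step 9: +0 fires, +2 burnt (F count now 0)
Fire out after step 9
Initially T: 19, now '.': 26
Total burnt (originally-T cells now '.'): 15

Answer: 15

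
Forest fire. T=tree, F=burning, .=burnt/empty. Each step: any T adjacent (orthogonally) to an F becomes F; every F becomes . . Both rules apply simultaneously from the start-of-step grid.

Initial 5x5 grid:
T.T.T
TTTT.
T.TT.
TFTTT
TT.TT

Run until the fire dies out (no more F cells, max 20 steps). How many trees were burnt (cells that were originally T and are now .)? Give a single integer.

Step 1: +3 fires, +1 burnt (F count now 3)
Step 2: +4 fires, +3 burnt (F count now 4)
Step 3: +5 fires, +4 burnt (F count now 5)
Step 4: +5 fires, +5 burnt (F count now 5)
Step 5: +0 fires, +5 burnt (F count now 0)
Fire out after step 5
Initially T: 18, now '.': 24
Total burnt (originally-T cells now '.'): 17

Answer: 17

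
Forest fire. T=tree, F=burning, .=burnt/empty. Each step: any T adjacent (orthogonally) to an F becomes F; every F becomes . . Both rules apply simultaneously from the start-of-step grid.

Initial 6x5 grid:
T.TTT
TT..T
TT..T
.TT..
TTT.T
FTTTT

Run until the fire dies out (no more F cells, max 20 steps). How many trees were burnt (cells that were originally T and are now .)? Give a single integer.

Step 1: +2 fires, +1 burnt (F count now 2)
Step 2: +2 fires, +2 burnt (F count now 2)
Step 3: +3 fires, +2 burnt (F count now 3)
Step 4: +3 fires, +3 burnt (F count now 3)
Step 5: +3 fires, +3 burnt (F count now 3)
Step 6: +1 fires, +3 burnt (F count now 1)
Step 7: +1 fires, +1 burnt (F count now 1)
Step 8: +0 fires, +1 burnt (F count now 0)
Fire out after step 8
Initially T: 20, now '.': 25
Total burnt (originally-T cells now '.'): 15

Answer: 15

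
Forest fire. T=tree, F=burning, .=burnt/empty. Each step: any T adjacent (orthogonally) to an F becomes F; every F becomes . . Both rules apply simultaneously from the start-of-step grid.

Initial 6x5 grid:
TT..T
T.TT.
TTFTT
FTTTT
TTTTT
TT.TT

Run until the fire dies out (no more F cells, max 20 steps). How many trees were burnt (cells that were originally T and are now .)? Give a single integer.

Answer: 22

Derivation:
Step 1: +7 fires, +2 burnt (F count now 7)
Step 2: +7 fires, +7 burnt (F count now 7)
Step 3: +4 fires, +7 burnt (F count now 4)
Step 4: +3 fires, +4 burnt (F count now 3)
Step 5: +1 fires, +3 burnt (F count now 1)
Step 6: +0 fires, +1 burnt (F count now 0)
Fire out after step 6
Initially T: 23, now '.': 29
Total burnt (originally-T cells now '.'): 22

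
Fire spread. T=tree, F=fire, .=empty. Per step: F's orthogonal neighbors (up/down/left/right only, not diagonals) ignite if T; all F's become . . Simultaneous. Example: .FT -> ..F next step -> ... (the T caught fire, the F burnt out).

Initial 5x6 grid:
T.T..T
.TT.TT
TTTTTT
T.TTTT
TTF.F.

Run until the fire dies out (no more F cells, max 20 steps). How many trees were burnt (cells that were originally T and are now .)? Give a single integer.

Step 1: +3 fires, +2 burnt (F count now 3)
Step 2: +5 fires, +3 burnt (F count now 5)
Step 3: +6 fires, +5 burnt (F count now 6)
Step 4: +4 fires, +6 burnt (F count now 4)
Step 5: +1 fires, +4 burnt (F count now 1)
Step 6: +0 fires, +1 burnt (F count now 0)
Fire out after step 6
Initially T: 20, now '.': 29
Total burnt (originally-T cells now '.'): 19

Answer: 19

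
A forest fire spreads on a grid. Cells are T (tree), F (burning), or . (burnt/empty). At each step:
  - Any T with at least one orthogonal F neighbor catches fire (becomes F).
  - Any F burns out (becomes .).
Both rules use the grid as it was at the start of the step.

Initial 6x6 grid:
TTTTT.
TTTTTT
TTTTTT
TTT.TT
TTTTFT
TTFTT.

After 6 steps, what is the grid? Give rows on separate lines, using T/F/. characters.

Step 1: 7 trees catch fire, 2 burn out
  TTTTT.
  TTTTTT
  TTTTTT
  TTT.FT
  TTFF.F
  TF.FF.
Step 2: 5 trees catch fire, 7 burn out
  TTTTT.
  TTTTTT
  TTTTFT
  TTF..F
  TF....
  F.....
Step 3: 6 trees catch fire, 5 burn out
  TTTTT.
  TTTTFT
  TTFF.F
  TF....
  F.....
  ......
Step 4: 6 trees catch fire, 6 burn out
  TTTTF.
  TTFF.F
  TF....
  F.....
  ......
  ......
Step 5: 4 trees catch fire, 6 burn out
  TTFF..
  TF....
  F.....
  ......
  ......
  ......
Step 6: 2 trees catch fire, 4 burn out
  TF....
  F.....
  ......
  ......
  ......
  ......

TF....
F.....
......
......
......
......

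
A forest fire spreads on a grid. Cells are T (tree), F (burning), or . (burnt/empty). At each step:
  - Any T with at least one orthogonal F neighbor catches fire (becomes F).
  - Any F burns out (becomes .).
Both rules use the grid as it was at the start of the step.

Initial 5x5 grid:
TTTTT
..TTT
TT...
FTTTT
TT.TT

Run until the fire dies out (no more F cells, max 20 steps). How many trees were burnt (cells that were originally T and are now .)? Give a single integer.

Answer: 10

Derivation:
Step 1: +3 fires, +1 burnt (F count now 3)
Step 2: +3 fires, +3 burnt (F count now 3)
Step 3: +1 fires, +3 burnt (F count now 1)
Step 4: +2 fires, +1 burnt (F count now 2)
Step 5: +1 fires, +2 burnt (F count now 1)
Step 6: +0 fires, +1 burnt (F count now 0)
Fire out after step 6
Initially T: 18, now '.': 17
Total burnt (originally-T cells now '.'): 10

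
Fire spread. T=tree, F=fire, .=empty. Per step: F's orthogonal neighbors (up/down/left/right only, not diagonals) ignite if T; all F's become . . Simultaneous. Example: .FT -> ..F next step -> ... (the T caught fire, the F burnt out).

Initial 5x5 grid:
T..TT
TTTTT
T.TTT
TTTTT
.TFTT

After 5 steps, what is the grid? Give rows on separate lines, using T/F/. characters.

Step 1: 3 trees catch fire, 1 burn out
  T..TT
  TTTTT
  T.TTT
  TTFTT
  .F.FT
Step 2: 4 trees catch fire, 3 burn out
  T..TT
  TTTTT
  T.FTT
  TF.FT
  ....F
Step 3: 4 trees catch fire, 4 burn out
  T..TT
  TTFTT
  T..FT
  F...F
  .....
Step 4: 4 trees catch fire, 4 burn out
  T..TT
  TF.FT
  F...F
  .....
  .....
Step 5: 3 trees catch fire, 4 burn out
  T..FT
  F...F
  .....
  .....
  .....

T..FT
F...F
.....
.....
.....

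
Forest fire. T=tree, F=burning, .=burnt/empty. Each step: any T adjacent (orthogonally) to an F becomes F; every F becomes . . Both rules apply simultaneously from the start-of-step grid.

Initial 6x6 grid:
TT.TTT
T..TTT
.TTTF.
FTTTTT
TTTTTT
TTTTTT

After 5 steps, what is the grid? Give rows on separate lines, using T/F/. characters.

Step 1: 5 trees catch fire, 2 burn out
  TT.TTT
  T..TFT
  .TTF..
  .FTTFT
  FTTTTT
  TTTTTT
Step 2: 11 trees catch fire, 5 burn out
  TT.TFT
  T..F.F
  .FF...
  ..FF.F
  .FTTFT
  FTTTTT
Step 3: 7 trees catch fire, 11 burn out
  TT.F.F
  T.....
  ......
  ......
  ..FF.F
  .FTTFT
Step 4: 3 trees catch fire, 7 burn out
  TT....
  T.....
  ......
  ......
  ......
  ..FF.F
Step 5: 0 trees catch fire, 3 burn out
  TT....
  T.....
  ......
  ......
  ......
  ......

TT....
T.....
......
......
......
......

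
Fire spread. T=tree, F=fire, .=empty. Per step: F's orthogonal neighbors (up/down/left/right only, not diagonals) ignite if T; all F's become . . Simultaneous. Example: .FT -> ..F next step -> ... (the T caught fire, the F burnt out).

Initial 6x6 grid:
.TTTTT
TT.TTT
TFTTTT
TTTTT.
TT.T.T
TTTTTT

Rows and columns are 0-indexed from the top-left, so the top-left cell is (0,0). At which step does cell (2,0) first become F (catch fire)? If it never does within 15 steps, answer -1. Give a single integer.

Step 1: cell (2,0)='F' (+4 fires, +1 burnt)
  -> target ignites at step 1
Step 2: cell (2,0)='.' (+6 fires, +4 burnt)
Step 3: cell (2,0)='.' (+6 fires, +6 burnt)
Step 4: cell (2,0)='.' (+7 fires, +6 burnt)
Step 5: cell (2,0)='.' (+3 fires, +7 burnt)
Step 6: cell (2,0)='.' (+2 fires, +3 burnt)
Step 7: cell (2,0)='.' (+1 fires, +2 burnt)
Step 8: cell (2,0)='.' (+1 fires, +1 burnt)
Step 9: cell (2,0)='.' (+0 fires, +1 burnt)
  fire out at step 9

1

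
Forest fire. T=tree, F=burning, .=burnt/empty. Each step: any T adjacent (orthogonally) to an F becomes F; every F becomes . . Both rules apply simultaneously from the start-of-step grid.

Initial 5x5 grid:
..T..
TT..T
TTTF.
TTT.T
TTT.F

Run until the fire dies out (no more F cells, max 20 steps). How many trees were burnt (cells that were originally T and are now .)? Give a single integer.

Answer: 12

Derivation:
Step 1: +2 fires, +2 burnt (F count now 2)
Step 2: +2 fires, +2 burnt (F count now 2)
Step 3: +4 fires, +2 burnt (F count now 4)
Step 4: +3 fires, +4 burnt (F count now 3)
Step 5: +1 fires, +3 burnt (F count now 1)
Step 6: +0 fires, +1 burnt (F count now 0)
Fire out after step 6
Initially T: 14, now '.': 23
Total burnt (originally-T cells now '.'): 12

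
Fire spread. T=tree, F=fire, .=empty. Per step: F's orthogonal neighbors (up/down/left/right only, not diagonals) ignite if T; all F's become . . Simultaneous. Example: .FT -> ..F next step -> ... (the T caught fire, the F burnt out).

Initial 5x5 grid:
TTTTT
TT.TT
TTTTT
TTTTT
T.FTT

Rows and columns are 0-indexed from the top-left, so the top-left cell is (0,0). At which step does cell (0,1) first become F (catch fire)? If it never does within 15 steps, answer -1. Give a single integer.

Step 1: cell (0,1)='T' (+2 fires, +1 burnt)
Step 2: cell (0,1)='T' (+4 fires, +2 burnt)
Step 3: cell (0,1)='T' (+4 fires, +4 burnt)
Step 4: cell (0,1)='T' (+5 fires, +4 burnt)
Step 5: cell (0,1)='F' (+4 fires, +5 burnt)
  -> target ignites at step 5
Step 6: cell (0,1)='.' (+3 fires, +4 burnt)
Step 7: cell (0,1)='.' (+0 fires, +3 burnt)
  fire out at step 7

5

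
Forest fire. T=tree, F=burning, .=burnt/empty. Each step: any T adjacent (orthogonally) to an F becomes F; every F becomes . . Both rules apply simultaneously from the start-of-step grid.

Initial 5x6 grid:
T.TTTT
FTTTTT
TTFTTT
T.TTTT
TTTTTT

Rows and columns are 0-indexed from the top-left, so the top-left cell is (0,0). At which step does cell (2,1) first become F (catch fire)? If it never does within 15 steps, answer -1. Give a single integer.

Step 1: cell (2,1)='F' (+7 fires, +2 burnt)
  -> target ignites at step 1
Step 2: cell (2,1)='.' (+6 fires, +7 burnt)
Step 3: cell (2,1)='.' (+7 fires, +6 burnt)
Step 4: cell (2,1)='.' (+4 fires, +7 burnt)
Step 5: cell (2,1)='.' (+2 fires, +4 burnt)
Step 6: cell (2,1)='.' (+0 fires, +2 burnt)
  fire out at step 6

1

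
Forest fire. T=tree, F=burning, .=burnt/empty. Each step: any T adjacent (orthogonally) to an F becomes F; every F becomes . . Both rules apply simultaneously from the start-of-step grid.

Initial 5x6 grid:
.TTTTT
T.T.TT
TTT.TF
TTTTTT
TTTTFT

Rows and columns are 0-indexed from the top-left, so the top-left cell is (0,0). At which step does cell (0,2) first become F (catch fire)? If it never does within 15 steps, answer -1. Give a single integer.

Step 1: cell (0,2)='T' (+6 fires, +2 burnt)
Step 2: cell (0,2)='T' (+4 fires, +6 burnt)
Step 3: cell (0,2)='T' (+3 fires, +4 burnt)
Step 4: cell (0,2)='T' (+4 fires, +3 burnt)
Step 5: cell (0,2)='F' (+4 fires, +4 burnt)
  -> target ignites at step 5
Step 6: cell (0,2)='.' (+2 fires, +4 burnt)
Step 7: cell (0,2)='.' (+1 fires, +2 burnt)
Step 8: cell (0,2)='.' (+0 fires, +1 burnt)
  fire out at step 8

5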